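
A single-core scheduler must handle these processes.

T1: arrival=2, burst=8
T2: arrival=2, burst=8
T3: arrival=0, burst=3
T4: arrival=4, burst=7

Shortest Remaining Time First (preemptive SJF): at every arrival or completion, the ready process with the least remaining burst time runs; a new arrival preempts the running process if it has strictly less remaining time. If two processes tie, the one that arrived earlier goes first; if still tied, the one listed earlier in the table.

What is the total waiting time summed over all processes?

Timeline: | T3 0-3 | T1 3-11 | T4 11-18 | T2 18-26 |
Completion: T1=11  T2=26  T3=3  T4=18
Turnaround (C−A): T1=9  T2=24  T3=3  T4=14
Waiting = turnaround − burst: T1=1, T2=16, T3=0, T4=7
Total waiting = 1 + 16 + 0 + 7 = 24

24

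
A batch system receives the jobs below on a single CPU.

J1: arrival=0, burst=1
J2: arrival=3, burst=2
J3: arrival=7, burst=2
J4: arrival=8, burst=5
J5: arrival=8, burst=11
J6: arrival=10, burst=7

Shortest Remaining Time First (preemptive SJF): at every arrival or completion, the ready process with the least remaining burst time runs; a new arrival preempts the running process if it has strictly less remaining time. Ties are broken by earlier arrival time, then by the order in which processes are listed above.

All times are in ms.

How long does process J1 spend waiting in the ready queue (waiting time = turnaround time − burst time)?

Gantt: | J1 0-1 | idle 1-3 | J2 3-5 | idle 5-7 | J3 7-9 | J4 9-14 | J6 14-21 | J5 21-32 |
Completion: J1=1  J2=5  J3=9  J4=14  J5=32  J6=21
Waiting(J1) = turnaround − burst = 1 − 1 = 0

0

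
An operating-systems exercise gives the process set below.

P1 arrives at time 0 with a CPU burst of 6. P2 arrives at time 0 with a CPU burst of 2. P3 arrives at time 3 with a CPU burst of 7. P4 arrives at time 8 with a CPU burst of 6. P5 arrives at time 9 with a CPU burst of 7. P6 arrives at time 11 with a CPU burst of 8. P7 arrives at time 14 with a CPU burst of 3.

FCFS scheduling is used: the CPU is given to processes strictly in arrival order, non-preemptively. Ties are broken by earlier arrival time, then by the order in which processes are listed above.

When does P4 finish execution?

Schedule: | P1 0-6 | P2 6-8 | P3 8-15 | P4 15-21 | P5 21-28 | P6 28-36 | P7 36-39 |
Completion: P1=6  P2=8  P3=15  P4=21  P5=28  P6=36  P7=39

21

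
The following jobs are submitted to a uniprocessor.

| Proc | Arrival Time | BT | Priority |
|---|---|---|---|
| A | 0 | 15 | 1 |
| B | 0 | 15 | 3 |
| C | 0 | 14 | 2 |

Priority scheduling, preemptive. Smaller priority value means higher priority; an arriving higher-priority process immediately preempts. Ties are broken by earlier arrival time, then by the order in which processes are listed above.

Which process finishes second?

Gantt: | A 0-15 | C 15-29 | B 29-44 |
Completion: A=15  B=44  C=29
Turnaround (C−A): A=15  B=44  C=29
Finish order: A → C → B

C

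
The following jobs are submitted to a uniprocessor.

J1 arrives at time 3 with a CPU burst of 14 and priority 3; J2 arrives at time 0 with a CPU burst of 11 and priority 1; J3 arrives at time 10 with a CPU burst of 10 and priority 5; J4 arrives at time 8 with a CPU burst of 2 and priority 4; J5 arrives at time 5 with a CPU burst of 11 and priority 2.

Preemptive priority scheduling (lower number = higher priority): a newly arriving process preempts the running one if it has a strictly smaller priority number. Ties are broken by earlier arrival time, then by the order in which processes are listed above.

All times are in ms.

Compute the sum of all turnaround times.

Gantt: | J2 0-11 | J5 11-22 | J1 22-36 | J4 36-38 | J3 38-48 |
Completion: J1=36  J2=11  J3=48  J4=38  J5=22
Turnaround = completion − arrival: J1=33, J2=11, J3=38, J4=30, J5=17
Total turnaround = 33 + 11 + 38 + 30 + 17 = 129

129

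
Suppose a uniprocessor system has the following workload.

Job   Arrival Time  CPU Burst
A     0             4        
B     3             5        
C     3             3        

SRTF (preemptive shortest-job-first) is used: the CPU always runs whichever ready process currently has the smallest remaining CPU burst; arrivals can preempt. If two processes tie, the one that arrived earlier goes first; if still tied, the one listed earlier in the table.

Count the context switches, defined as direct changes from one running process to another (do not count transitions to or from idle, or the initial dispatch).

2

Timeline: | A 0-4 | C 4-7 | B 7-12 |
Completion: A=4  B=12  C=7
Turnaround (C−A): A=4  B=9  C=4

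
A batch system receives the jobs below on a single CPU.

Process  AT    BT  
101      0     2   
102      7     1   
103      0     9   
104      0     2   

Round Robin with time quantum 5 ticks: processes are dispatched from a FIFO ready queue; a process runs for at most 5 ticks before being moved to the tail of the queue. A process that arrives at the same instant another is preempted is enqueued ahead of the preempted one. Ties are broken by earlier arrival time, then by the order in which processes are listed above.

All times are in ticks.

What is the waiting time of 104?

7

Gantt: | 101 0-2 | 103 2-7 | 104 7-9 | 102 9-10 | 103 10-14 |
Completion: 101=2  102=10  103=14  104=9
Waiting(104) = turnaround − burst = 9 − 2 = 7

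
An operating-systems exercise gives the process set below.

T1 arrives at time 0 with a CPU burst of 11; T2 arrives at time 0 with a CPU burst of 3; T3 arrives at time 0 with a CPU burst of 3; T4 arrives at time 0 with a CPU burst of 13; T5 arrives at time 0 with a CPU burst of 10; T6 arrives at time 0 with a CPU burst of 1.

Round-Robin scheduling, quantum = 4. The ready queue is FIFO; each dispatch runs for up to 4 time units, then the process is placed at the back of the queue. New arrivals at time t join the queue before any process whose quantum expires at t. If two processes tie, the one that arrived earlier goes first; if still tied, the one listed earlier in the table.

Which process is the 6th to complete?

Gantt: | T1 0-4 | T2 4-7 | T3 7-10 | T4 10-14 | T5 14-18 | T6 18-19 | T1 19-23 | T4 23-27 | T5 27-31 | T1 31-34 | T4 34-38 | T5 38-40 | T4 40-41 |
Completion: T1=34  T2=7  T3=10  T4=41  T5=40  T6=19
Turnaround (C−A): T1=34  T2=7  T3=10  T4=41  T5=40  T6=19
Finish order: T2 → T3 → T6 → T1 → T5 → T4

T4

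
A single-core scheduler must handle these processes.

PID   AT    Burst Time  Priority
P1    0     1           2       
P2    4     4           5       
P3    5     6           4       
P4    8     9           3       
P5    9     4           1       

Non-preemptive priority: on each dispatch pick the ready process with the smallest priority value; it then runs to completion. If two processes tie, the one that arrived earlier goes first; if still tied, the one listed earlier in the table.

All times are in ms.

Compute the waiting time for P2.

0

Timeline: | P1 0-1 | idle 1-4 | P2 4-8 | P4 8-17 | P5 17-21 | P3 21-27 |
Completion: P1=1  P2=8  P3=27  P4=17  P5=21
Turnaround (C−A): P1=1  P2=4  P3=22  P4=9  P5=12
Waiting(P2) = turnaround − burst = 4 − 4 = 0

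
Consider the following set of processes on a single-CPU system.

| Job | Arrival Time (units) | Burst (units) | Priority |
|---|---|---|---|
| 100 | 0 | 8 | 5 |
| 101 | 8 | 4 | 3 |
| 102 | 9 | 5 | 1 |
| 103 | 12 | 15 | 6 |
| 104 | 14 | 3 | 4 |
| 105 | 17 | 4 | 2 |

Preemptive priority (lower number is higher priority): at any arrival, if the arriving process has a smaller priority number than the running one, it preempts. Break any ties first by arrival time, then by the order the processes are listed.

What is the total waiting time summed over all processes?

Gantt: | 100 0-8 | 101 8-9 | 102 9-14 | 101 14-17 | 105 17-21 | 104 21-24 | 103 24-39 |
Completion: 100=8  101=17  102=14  103=39  104=24  105=21
Waiting = turnaround − burst: 100=0, 101=5, 102=0, 103=12, 104=7, 105=0
Total waiting = 0 + 5 + 0 + 12 + 7 + 0 = 24

24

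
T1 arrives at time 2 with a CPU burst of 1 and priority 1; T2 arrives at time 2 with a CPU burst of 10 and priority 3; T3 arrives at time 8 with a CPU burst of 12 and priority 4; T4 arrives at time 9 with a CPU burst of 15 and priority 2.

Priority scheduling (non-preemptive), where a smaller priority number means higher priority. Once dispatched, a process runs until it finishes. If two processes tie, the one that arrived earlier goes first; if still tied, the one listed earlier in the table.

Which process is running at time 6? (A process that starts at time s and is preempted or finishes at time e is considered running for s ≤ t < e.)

Timeline: | idle 0-2 | T1 2-3 | T2 3-13 | T4 13-28 | T3 28-40 |
Completion: T1=3  T2=13  T3=40  T4=28

T2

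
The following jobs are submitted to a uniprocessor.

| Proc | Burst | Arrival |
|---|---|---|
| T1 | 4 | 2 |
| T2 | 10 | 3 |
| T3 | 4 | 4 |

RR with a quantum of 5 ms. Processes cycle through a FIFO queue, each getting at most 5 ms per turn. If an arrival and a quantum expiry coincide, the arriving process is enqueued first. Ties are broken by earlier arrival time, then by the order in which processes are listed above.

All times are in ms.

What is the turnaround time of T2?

17

Gantt: | idle 0-2 | T1 2-6 | T2 6-11 | T3 11-15 | T2 15-20 |
Completion: T1=6  T2=20  T3=15
Turnaround (C−A): T1=4  T2=17  T3=11
Turnaround(T2) = completion − arrival = 20 − 3 = 17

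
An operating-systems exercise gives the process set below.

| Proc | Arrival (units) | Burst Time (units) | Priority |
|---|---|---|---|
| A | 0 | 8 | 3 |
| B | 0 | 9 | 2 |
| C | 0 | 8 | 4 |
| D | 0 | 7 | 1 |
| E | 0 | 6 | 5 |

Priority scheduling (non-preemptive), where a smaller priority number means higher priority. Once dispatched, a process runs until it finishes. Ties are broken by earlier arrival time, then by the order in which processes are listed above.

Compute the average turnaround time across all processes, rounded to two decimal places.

23.40

Gantt: | D 0-7 | B 7-16 | A 16-24 | C 24-32 | E 32-38 |
Completion: A=24  B=16  C=32  D=7  E=38
Turnaround (C−A): A=24  B=16  C=32  D=7  E=38
Turnaround times: A=24, B=16, C=32, D=7, E=38
Average turnaround = (24+16+32+7+38) / 5 = 117/5 = 23.40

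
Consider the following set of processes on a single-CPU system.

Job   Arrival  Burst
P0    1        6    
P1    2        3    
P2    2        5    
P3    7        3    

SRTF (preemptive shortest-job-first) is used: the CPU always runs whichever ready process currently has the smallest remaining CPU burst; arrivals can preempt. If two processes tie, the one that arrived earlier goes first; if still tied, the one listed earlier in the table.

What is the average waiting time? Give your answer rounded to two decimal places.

Timeline: | idle 0-1 | P0 1-2 | P1 2-5 | P0 5-10 | P3 10-13 | P2 13-18 |
Completion: P0=10  P1=5  P2=18  P3=13
Turnaround (C−A): P0=9  P1=3  P2=16  P3=6
Waiting times: P0=3, P1=0, P2=11, P3=3
Average waiting = (3+0+11+3) / 4 = 17/4 = 4.25

4.25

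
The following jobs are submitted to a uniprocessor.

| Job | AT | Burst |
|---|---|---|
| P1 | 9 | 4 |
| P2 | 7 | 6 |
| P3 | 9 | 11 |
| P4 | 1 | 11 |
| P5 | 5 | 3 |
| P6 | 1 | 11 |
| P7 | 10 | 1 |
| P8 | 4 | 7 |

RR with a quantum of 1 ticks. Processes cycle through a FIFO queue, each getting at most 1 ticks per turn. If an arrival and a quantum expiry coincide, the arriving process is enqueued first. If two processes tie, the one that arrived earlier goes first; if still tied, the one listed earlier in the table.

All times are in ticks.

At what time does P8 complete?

Gantt: | idle 0-1 | P4 1-2 | P6 2-3 | P4 3-4 | P6 4-5 | P8 5-6 | P4 6-7 | P5 7-8 | P6 8-9 | P8 9-10 | P2 10-11 | P4 11-12 | P5 12-13 | P1 13-14 | P3 14-15 | P6 15-16 | P7 16-17 | P8 17-18 | P2 18-19 | P4 19-20 | P5 20-21 | P1 21-22 | P3 22-23 | P6 23-24 | P8 24-25 | P2 25-26 | P4 26-27 | P1 27-28 | P3 28-29 | P6 29-30 | P8 30-31 | P2 31-32 | P4 32-33 | P1 33-34 | P3 34-35 | P6 35-36 | P8 36-37 | P2 37-38 | P4 38-39 | P3 39-40 | P6 40-41 | P8 41-42 | P2 42-43 | P4 43-44 | P3 44-45 | P6 45-46 | P4 46-47 | P3 47-48 | P6 48-49 | P4 49-50 | P3 50-51 | P6 51-52 | P3 52-55 |
Completion: P1=34  P2=43  P3=55  P4=50  P5=21  P6=52  P7=17  P8=42
Turnaround (C−A): P1=25  P2=36  P3=46  P4=49  P5=16  P6=51  P7=7  P8=38

42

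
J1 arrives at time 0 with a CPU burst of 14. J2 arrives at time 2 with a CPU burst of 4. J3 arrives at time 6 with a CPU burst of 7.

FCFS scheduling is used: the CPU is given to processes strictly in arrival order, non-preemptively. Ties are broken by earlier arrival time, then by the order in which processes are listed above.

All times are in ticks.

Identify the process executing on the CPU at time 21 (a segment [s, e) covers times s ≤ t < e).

Gantt: | J1 0-14 | J2 14-18 | J3 18-25 |
Completion: J1=14  J2=18  J3=25

J3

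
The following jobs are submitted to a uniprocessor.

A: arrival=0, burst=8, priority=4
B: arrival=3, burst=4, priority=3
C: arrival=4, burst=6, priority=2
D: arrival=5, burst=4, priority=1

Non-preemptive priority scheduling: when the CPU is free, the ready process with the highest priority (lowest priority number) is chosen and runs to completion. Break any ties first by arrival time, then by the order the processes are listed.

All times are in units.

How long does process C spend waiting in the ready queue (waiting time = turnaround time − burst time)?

Timeline: | A 0-8 | D 8-12 | C 12-18 | B 18-22 |
Completion: A=8  B=22  C=18  D=12
Turnaround (C−A): A=8  B=19  C=14  D=7
Waiting(C) = turnaround − burst = 14 − 6 = 8

8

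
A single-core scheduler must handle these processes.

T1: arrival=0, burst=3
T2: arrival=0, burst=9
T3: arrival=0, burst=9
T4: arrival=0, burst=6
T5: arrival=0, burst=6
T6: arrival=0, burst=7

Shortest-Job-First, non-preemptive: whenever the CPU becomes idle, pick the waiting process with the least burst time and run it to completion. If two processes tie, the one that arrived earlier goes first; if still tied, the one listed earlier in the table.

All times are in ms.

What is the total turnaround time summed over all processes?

120

Gantt: | T1 0-3 | T4 3-9 | T5 9-15 | T6 15-22 | T2 22-31 | T3 31-40 |
Completion: T1=3  T2=31  T3=40  T4=9  T5=15  T6=22
Turnaround = completion − arrival: T1=3, T2=31, T3=40, T4=9, T5=15, T6=22
Total turnaround = 3 + 31 + 40 + 9 + 15 + 22 = 120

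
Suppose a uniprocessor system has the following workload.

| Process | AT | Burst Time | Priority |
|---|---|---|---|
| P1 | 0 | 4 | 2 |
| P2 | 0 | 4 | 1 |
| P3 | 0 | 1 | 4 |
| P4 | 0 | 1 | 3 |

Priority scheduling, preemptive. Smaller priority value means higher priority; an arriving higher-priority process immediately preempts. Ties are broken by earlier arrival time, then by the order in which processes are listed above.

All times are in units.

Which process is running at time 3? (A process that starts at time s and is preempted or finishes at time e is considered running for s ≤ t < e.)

P2

Gantt: | P2 0-4 | P1 4-8 | P4 8-9 | P3 9-10 |
Completion: P1=8  P2=4  P3=10  P4=9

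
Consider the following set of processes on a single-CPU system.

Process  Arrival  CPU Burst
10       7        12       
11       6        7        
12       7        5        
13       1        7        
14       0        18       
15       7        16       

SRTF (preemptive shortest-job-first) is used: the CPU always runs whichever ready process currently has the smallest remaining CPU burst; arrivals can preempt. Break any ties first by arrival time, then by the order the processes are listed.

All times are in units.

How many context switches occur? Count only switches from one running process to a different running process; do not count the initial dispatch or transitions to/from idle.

Timeline: | 14 0-1 | 13 1-8 | 12 8-13 | 11 13-20 | 10 20-32 | 15 32-48 | 14 48-65 |
Completion: 10=32  11=20  12=13  13=8  14=65  15=48

6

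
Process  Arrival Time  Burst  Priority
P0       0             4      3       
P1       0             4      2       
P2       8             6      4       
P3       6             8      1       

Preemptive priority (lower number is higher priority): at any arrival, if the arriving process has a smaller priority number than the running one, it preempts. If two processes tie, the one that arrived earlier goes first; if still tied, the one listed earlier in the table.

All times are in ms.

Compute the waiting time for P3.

0

Gantt: | P1 0-4 | P0 4-6 | P3 6-14 | P0 14-16 | P2 16-22 |
Completion: P0=16  P1=4  P2=22  P3=14
Waiting(P3) = turnaround − burst = 8 − 8 = 0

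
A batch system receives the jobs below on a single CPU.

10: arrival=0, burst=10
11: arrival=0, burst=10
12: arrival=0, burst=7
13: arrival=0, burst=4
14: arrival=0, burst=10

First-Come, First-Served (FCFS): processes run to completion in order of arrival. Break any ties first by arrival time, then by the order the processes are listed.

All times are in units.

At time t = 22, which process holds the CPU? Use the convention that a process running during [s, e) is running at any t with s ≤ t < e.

Timeline: | 10 0-10 | 11 10-20 | 12 20-27 | 13 27-31 | 14 31-41 |
Completion: 10=10  11=20  12=27  13=31  14=41
Turnaround (C−A): 10=10  11=20  12=27  13=31  14=41

12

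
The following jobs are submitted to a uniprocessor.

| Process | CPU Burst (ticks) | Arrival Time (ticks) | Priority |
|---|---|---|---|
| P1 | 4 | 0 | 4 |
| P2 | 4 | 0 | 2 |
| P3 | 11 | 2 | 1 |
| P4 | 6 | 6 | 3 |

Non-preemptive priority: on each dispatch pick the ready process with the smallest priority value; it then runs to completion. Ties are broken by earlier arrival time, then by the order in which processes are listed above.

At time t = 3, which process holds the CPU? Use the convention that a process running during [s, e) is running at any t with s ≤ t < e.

P2

Timeline: | P2 0-4 | P3 4-15 | P4 15-21 | P1 21-25 |
Completion: P1=25  P2=4  P3=15  P4=21
Turnaround (C−A): P1=25  P2=4  P3=13  P4=15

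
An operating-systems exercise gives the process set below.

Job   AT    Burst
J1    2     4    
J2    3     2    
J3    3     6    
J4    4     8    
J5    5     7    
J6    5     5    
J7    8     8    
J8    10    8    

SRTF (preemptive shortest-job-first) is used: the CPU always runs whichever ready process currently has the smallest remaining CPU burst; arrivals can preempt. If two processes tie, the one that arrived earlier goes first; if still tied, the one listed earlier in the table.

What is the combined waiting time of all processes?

109

Gantt: | idle 0-2 | J1 2-3 | J2 3-5 | J1 5-8 | J6 8-13 | J3 13-19 | J5 19-26 | J4 26-34 | J7 34-42 | J8 42-50 |
Completion: J1=8  J2=5  J3=19  J4=34  J5=26  J6=13  J7=42  J8=50
Waiting = turnaround − burst: J1=2, J2=0, J3=10, J4=22, J5=14, J6=3, J7=26, J8=32
Total waiting = 2 + 0 + 10 + 22 + 14 + 3 + 26 + 32 = 109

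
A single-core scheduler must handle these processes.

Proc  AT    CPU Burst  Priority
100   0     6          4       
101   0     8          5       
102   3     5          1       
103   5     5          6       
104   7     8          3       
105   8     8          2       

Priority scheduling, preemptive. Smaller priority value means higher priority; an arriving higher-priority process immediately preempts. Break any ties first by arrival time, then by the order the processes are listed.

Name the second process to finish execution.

105

Gantt: | 100 0-3 | 102 3-8 | 105 8-16 | 104 16-24 | 100 24-27 | 101 27-35 | 103 35-40 |
Completion: 100=27  101=35  102=8  103=40  104=24  105=16
Finish order: 102 → 105 → 104 → 100 → 101 → 103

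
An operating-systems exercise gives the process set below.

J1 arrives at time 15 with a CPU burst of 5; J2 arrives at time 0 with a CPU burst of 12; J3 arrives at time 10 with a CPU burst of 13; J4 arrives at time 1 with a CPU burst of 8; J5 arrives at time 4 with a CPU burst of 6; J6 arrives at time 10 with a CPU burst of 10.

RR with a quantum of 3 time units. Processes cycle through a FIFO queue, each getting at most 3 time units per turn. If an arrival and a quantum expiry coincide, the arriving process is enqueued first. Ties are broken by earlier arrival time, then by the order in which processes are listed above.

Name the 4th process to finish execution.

Schedule: | J2 0-3 | J4 3-6 | J2 6-9 | J5 9-12 | J4 12-15 | J2 15-18 | J3 18-21 | J6 21-24 | J5 24-27 | J1 27-30 | J4 30-32 | J2 32-35 | J3 35-38 | J6 38-41 | J1 41-43 | J3 43-46 | J6 46-49 | J3 49-52 | J6 52-53 | J3 53-54 |
Completion: J1=43  J2=35  J3=54  J4=32  J5=27  J6=53
Finish order: J5 → J4 → J2 → J1 → J6 → J3

J1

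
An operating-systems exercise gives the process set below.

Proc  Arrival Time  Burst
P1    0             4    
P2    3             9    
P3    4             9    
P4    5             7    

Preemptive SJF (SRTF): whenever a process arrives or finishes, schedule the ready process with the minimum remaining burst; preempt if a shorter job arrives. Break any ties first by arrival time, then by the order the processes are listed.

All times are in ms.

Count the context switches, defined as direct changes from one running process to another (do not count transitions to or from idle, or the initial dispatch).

4

Gantt: | P1 0-4 | P2 4-5 | P4 5-12 | P2 12-20 | P3 20-29 |
Completion: P1=4  P2=20  P3=29  P4=12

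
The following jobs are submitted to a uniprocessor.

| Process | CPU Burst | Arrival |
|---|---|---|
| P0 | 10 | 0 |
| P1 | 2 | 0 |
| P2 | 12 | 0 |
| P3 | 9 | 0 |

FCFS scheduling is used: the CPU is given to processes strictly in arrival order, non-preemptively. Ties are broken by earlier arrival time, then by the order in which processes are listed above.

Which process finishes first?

P0

Timeline: | P0 0-10 | P1 10-12 | P2 12-24 | P3 24-33 |
Completion: P0=10  P1=12  P2=24  P3=33
Finish order: P0 → P1 → P2 → P3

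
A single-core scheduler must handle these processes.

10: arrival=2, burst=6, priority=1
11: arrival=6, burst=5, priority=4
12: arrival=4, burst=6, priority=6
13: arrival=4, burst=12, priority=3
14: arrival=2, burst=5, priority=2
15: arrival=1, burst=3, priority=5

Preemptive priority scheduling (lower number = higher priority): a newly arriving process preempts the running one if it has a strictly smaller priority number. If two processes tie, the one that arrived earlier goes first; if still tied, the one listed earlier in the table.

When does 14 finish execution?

13

Timeline: | idle 0-1 | 15 1-2 | 10 2-8 | 14 8-13 | 13 13-25 | 11 25-30 | 15 30-32 | 12 32-38 |
Completion: 10=8  11=30  12=38  13=25  14=13  15=32
Turnaround (C−A): 10=6  11=24  12=34  13=21  14=11  15=31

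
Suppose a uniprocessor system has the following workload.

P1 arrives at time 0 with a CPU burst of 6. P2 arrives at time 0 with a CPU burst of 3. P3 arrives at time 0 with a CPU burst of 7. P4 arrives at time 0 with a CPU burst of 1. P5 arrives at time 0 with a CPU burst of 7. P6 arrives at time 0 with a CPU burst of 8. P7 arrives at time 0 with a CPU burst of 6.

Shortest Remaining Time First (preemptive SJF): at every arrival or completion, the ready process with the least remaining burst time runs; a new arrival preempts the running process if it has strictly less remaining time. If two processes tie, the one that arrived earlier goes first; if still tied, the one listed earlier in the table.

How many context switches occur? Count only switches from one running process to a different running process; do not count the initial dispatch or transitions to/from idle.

Schedule: | P4 0-1 | P2 1-4 | P1 4-10 | P7 10-16 | P3 16-23 | P5 23-30 | P6 30-38 |
Completion: P1=10  P2=4  P3=23  P4=1  P5=30  P6=38  P7=16

6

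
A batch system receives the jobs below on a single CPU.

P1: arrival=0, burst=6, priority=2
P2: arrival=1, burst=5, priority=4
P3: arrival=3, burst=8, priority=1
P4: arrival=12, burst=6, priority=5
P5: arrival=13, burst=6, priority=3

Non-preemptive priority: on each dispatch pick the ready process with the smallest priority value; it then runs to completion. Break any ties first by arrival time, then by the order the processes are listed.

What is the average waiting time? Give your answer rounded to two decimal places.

Gantt: | P1 0-6 | P3 6-14 | P5 14-20 | P2 20-25 | P4 25-31 |
Completion: P1=6  P2=25  P3=14  P4=31  P5=20
Turnaround (C−A): P1=6  P2=24  P3=11  P4=19  P5=7
Waiting times: P1=0, P2=19, P3=3, P4=13, P5=1
Average waiting = (0+19+3+13+1) / 5 = 36/5 = 7.20

7.20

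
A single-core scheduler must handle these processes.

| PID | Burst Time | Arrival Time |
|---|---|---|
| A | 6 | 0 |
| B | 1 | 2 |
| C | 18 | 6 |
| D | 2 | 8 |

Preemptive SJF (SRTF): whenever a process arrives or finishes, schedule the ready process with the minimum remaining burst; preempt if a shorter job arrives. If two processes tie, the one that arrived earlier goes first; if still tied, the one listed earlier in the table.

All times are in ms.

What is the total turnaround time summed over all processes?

Schedule: | A 0-2 | B 2-3 | A 3-7 | C 7-8 | D 8-10 | C 10-27 |
Completion: A=7  B=3  C=27  D=10
Turnaround = completion − arrival: A=7, B=1, C=21, D=2
Total turnaround = 7 + 1 + 21 + 2 = 31

31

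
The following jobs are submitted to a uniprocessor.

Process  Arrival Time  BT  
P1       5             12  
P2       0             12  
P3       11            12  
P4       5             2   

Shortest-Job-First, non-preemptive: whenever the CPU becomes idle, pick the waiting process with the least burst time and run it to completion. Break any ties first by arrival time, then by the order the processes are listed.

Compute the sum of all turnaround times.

69

Schedule: | P2 0-12 | P4 12-14 | P1 14-26 | P3 26-38 |
Completion: P1=26  P2=12  P3=38  P4=14
Turnaround = completion − arrival: P1=21, P2=12, P3=27, P4=9
Total turnaround = 21 + 12 + 27 + 9 = 69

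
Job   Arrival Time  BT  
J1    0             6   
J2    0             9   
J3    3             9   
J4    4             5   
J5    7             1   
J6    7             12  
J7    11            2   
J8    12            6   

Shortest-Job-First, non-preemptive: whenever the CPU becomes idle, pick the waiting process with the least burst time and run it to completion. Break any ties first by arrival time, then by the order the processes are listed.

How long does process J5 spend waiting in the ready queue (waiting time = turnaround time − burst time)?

Timeline: | J1 0-6 | J4 6-11 | J5 11-12 | J7 12-14 | J8 14-20 | J2 20-29 | J3 29-38 | J6 38-50 |
Completion: J1=6  J2=29  J3=38  J4=11  J5=12  J6=50  J7=14  J8=20
Turnaround (C−A): J1=6  J2=29  J3=35  J4=7  J5=5  J6=43  J7=3  J8=8
Waiting(J5) = turnaround − burst = 5 − 1 = 4

4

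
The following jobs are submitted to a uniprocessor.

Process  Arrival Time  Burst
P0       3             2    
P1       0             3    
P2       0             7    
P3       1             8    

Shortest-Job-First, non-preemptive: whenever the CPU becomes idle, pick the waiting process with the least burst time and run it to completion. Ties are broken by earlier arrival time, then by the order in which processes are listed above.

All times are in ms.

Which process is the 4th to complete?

P3

Schedule: | P1 0-3 | P0 3-5 | P2 5-12 | P3 12-20 |
Completion: P0=5  P1=3  P2=12  P3=20
Finish order: P1 → P0 → P2 → P3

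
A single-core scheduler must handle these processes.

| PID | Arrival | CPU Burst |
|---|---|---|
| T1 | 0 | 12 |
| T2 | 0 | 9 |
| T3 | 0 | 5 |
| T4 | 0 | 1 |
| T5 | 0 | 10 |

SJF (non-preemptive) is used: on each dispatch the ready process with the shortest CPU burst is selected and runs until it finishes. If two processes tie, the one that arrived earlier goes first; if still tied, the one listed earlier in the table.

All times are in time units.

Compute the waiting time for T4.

Timeline: | T4 0-1 | T3 1-6 | T2 6-15 | T5 15-25 | T1 25-37 |
Completion: T1=37  T2=15  T3=6  T4=1  T5=25
Turnaround (C−A): T1=37  T2=15  T3=6  T4=1  T5=25
Waiting(T4) = turnaround − burst = 1 − 1 = 0

0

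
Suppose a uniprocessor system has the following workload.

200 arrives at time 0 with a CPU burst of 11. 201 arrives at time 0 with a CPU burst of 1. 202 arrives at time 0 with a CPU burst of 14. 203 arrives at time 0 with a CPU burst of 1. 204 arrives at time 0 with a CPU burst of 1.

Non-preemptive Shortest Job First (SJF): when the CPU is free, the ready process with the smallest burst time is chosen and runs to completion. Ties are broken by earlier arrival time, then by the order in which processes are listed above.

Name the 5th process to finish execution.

Schedule: | 201 0-1 | 203 1-2 | 204 2-3 | 200 3-14 | 202 14-28 |
Completion: 200=14  201=1  202=28  203=2  204=3
Finish order: 201 → 203 → 204 → 200 → 202

202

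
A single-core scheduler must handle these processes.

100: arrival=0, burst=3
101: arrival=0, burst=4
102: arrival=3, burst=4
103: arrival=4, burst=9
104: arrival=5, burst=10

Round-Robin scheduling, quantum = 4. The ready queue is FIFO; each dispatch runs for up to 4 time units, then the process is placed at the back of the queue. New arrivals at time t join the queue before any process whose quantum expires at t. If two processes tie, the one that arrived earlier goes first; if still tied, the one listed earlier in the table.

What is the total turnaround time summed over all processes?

Schedule: | 100 0-3 | 101 3-7 | 102 7-11 | 103 11-15 | 104 15-19 | 103 19-23 | 104 23-27 | 103 27-28 | 104 28-30 |
Completion: 100=3  101=7  102=11  103=28  104=30
Turnaround (C−A): 100=3  101=7  102=8  103=24  104=25
Turnaround = completion − arrival: 100=3, 101=7, 102=8, 103=24, 104=25
Total turnaround = 3 + 7 + 8 + 24 + 25 = 67

67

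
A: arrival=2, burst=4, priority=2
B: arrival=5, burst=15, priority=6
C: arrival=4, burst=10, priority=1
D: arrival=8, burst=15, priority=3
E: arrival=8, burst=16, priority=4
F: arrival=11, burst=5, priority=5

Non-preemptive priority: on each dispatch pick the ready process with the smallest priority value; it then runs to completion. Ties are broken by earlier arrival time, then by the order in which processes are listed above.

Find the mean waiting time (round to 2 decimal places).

Timeline: | idle 0-2 | A 2-6 | C 6-16 | D 16-31 | E 31-47 | F 47-52 | B 52-67 |
Completion: A=6  B=67  C=16  D=31  E=47  F=52
Waiting times: A=0, B=47, C=2, D=8, E=23, F=36
Average waiting = (0+47+2+8+23+36) / 6 = 116/6 = 19.33

19.33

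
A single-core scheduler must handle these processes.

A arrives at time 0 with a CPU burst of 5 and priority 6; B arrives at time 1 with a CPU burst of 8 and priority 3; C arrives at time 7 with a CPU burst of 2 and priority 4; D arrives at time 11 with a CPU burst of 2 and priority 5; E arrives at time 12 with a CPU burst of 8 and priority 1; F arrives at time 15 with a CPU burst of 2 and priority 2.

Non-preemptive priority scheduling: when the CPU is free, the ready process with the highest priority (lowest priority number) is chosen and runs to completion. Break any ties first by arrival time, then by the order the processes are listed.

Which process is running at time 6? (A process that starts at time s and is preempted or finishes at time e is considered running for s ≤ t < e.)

B

Schedule: | A 0-5 | B 5-13 | E 13-21 | F 21-23 | C 23-25 | D 25-27 |
Completion: A=5  B=13  C=25  D=27  E=21  F=23
Turnaround (C−A): A=5  B=12  C=18  D=16  E=9  F=8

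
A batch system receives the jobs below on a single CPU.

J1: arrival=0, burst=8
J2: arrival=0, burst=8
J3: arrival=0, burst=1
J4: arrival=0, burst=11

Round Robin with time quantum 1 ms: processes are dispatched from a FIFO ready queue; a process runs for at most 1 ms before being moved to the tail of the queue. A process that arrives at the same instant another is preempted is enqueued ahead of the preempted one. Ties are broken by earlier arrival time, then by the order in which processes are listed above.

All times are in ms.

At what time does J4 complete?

Schedule: | J1 0-1 | J2 1-2 | J3 2-3 | J4 3-4 | J1 4-5 | J2 5-6 | J4 6-7 | J1 7-8 | J2 8-9 | J4 9-10 | J1 10-11 | J2 11-12 | J4 12-13 | J1 13-14 | J2 14-15 | J4 15-16 | J1 16-17 | J2 17-18 | J4 18-19 | J1 19-20 | J2 20-21 | J4 21-22 | J1 22-23 | J2 23-24 | J4 24-28 |
Completion: J1=23  J2=24  J3=3  J4=28
Turnaround (C−A): J1=23  J2=24  J3=3  J4=28

28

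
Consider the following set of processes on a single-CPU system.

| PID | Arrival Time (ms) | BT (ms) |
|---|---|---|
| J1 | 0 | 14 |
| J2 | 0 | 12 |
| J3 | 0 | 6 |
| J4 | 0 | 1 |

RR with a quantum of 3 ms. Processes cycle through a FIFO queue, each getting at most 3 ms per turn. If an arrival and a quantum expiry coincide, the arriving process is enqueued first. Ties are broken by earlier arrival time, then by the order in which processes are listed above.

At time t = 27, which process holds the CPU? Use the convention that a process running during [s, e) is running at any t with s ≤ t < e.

J1

Schedule: | J1 0-3 | J2 3-6 | J3 6-9 | J4 9-10 | J1 10-13 | J2 13-16 | J3 16-19 | J1 19-22 | J2 22-25 | J1 25-28 | J2 28-31 | J1 31-33 |
Completion: J1=33  J2=31  J3=19  J4=10
Turnaround (C−A): J1=33  J2=31  J3=19  J4=10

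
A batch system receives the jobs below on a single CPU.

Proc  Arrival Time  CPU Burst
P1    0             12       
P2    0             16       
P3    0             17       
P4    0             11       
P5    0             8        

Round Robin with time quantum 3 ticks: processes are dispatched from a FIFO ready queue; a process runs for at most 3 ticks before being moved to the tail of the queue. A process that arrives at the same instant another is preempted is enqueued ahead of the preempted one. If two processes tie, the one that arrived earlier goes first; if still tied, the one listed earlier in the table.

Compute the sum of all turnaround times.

Gantt: | P1 0-3 | P2 3-6 | P3 6-9 | P4 9-12 | P5 12-15 | P1 15-18 | P2 18-21 | P3 21-24 | P4 24-27 | P5 27-30 | P1 30-33 | P2 33-36 | P3 36-39 | P4 39-42 | P5 42-44 | P1 44-47 | P2 47-50 | P3 50-53 | P4 53-55 | P2 55-58 | P3 58-61 | P2 61-62 | P3 62-64 |
Completion: P1=47  P2=62  P3=64  P4=55  P5=44
Turnaround (C−A): P1=47  P2=62  P3=64  P4=55  P5=44
Turnaround = completion − arrival: P1=47, P2=62, P3=64, P4=55, P5=44
Total turnaround = 47 + 62 + 64 + 55 + 44 = 272

272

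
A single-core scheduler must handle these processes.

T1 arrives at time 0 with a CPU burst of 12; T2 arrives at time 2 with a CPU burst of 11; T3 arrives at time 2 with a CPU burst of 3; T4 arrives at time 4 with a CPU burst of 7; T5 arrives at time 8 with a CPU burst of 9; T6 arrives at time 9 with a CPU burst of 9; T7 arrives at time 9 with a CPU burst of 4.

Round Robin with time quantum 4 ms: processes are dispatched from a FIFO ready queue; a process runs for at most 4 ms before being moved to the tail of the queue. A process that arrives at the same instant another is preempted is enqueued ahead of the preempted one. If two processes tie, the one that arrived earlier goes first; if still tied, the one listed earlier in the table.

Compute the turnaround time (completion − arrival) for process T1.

Gantt: | T1 0-4 | T2 4-8 | T3 8-11 | T4 11-15 | T1 15-19 | T5 19-23 | T2 23-27 | T6 27-31 | T7 31-35 | T4 35-38 | T1 38-42 | T5 42-46 | T2 46-49 | T6 49-53 | T5 53-54 | T6 54-55 |
Completion: T1=42  T2=49  T3=11  T4=38  T5=54  T6=55  T7=35
Turnaround (C−A): T1=42  T2=47  T3=9  T4=34  T5=46  T6=46  T7=26
Turnaround(T1) = completion − arrival = 42 − 0 = 42

42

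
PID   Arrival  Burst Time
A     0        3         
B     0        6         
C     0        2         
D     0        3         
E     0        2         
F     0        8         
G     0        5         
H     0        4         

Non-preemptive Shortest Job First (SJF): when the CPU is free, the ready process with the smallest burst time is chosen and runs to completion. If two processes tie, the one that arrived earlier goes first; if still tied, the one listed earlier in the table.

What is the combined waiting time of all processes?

Gantt: | C 0-2 | E 2-4 | A 4-7 | D 7-10 | H 10-14 | G 14-19 | B 19-25 | F 25-33 |
Completion: A=7  B=25  C=2  D=10  E=4  F=33  G=19  H=14
Waiting = turnaround − burst: A=4, B=19, C=0, D=7, E=2, F=25, G=14, H=10
Total waiting = 4 + 19 + 0 + 7 + 2 + 25 + 14 + 10 = 81

81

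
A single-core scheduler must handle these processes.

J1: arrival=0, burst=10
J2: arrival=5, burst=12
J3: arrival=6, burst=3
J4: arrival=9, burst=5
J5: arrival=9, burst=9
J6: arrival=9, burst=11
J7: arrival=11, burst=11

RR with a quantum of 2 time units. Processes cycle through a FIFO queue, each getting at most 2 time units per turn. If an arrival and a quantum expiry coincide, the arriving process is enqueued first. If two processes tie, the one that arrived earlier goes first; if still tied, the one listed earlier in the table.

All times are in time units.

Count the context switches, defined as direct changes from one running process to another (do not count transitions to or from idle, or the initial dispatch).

30

Schedule: | J1 0-6 | J2 6-8 | J3 8-10 | J1 10-12 | J2 12-14 | J4 14-16 | J5 16-18 | J6 18-20 | J3 20-21 | J7 21-23 | J1 23-25 | J2 25-27 | J4 27-29 | J5 29-31 | J6 31-33 | J7 33-35 | J2 35-37 | J4 37-38 | J5 38-40 | J6 40-42 | J7 42-44 | J2 44-46 | J5 46-48 | J6 48-50 | J7 50-52 | J2 52-54 | J5 54-55 | J6 55-57 | J7 57-59 | J6 59-60 | J7 60-61 |
Completion: J1=25  J2=54  J3=21  J4=38  J5=55  J6=60  J7=61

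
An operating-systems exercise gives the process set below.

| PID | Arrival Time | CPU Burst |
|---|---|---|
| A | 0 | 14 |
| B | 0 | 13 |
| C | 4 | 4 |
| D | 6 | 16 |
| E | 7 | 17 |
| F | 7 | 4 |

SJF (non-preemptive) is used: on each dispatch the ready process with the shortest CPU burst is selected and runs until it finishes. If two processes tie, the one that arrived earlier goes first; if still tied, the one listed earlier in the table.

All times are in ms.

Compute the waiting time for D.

Gantt: | B 0-13 | C 13-17 | F 17-21 | A 21-35 | D 35-51 | E 51-68 |
Completion: A=35  B=13  C=17  D=51  E=68  F=21
Waiting(D) = turnaround − burst = 45 − 16 = 29

29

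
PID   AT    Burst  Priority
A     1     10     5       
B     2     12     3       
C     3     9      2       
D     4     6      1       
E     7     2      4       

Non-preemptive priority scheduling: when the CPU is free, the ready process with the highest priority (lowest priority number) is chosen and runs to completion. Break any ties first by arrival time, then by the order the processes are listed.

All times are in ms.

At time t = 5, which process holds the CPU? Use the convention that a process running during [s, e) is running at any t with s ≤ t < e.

A

Gantt: | idle 0-1 | A 1-11 | D 11-17 | C 17-26 | B 26-38 | E 38-40 |
Completion: A=11  B=38  C=26  D=17  E=40
Turnaround (C−A): A=10  B=36  C=23  D=13  E=33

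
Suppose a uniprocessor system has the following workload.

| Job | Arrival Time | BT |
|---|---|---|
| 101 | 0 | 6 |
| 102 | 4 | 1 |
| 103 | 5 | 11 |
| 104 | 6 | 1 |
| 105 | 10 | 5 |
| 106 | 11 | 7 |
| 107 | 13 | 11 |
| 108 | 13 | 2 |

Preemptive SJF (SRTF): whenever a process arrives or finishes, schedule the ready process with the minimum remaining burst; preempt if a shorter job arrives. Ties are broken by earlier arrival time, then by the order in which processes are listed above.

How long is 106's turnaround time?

13

Timeline: | 101 0-4 | 102 4-5 | 101 5-7 | 104 7-8 | 103 8-10 | 105 10-15 | 108 15-17 | 106 17-24 | 103 24-33 | 107 33-44 |
Completion: 101=7  102=5  103=33  104=8  105=15  106=24  107=44  108=17
Turnaround (C−A): 101=7  102=1  103=28  104=2  105=5  106=13  107=31  108=4
Turnaround(106) = completion − arrival = 24 − 11 = 13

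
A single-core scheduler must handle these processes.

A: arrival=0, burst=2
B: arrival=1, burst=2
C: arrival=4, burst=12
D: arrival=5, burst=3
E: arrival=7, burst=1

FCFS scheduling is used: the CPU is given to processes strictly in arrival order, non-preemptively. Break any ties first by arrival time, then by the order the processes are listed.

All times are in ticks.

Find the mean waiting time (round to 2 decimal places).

Timeline: | A 0-2 | B 2-4 | C 4-16 | D 16-19 | E 19-20 |
Completion: A=2  B=4  C=16  D=19  E=20
Turnaround (C−A): A=2  B=3  C=12  D=14  E=13
Waiting times: A=0, B=1, C=0, D=11, E=12
Average waiting = (0+1+0+11+12) / 5 = 24/5 = 4.80

4.80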